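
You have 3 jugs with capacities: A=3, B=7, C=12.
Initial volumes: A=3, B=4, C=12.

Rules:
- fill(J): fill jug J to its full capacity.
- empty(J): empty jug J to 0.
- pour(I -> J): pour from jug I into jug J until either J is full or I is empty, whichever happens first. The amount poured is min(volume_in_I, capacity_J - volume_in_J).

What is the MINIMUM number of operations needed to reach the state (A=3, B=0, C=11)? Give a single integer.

BFS from (A=3, B=4, C=12). One shortest path:
  1. empty(C) -> (A=3 B=4 C=0)
  2. pour(B -> C) -> (A=3 B=0 C=4)
  3. fill(B) -> (A=3 B=7 C=4)
  4. pour(B -> C) -> (A=3 B=0 C=11)
Reached target in 4 moves.

Answer: 4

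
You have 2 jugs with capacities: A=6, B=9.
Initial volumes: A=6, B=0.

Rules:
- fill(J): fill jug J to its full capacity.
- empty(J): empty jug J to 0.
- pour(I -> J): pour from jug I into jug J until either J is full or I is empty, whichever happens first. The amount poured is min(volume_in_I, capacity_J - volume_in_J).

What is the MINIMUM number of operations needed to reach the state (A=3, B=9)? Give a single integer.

Answer: 3

Derivation:
BFS from (A=6, B=0). One shortest path:
  1. pour(A -> B) -> (A=0 B=6)
  2. fill(A) -> (A=6 B=6)
  3. pour(A -> B) -> (A=3 B=9)
Reached target in 3 moves.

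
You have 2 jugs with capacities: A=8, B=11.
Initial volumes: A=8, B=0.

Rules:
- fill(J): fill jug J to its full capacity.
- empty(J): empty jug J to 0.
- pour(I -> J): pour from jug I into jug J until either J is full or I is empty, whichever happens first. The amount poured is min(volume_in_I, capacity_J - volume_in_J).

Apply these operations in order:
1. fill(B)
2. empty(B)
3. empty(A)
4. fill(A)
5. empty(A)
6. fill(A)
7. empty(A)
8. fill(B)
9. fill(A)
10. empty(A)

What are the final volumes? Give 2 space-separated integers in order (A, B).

Answer: 0 11

Derivation:
Step 1: fill(B) -> (A=8 B=11)
Step 2: empty(B) -> (A=8 B=0)
Step 3: empty(A) -> (A=0 B=0)
Step 4: fill(A) -> (A=8 B=0)
Step 5: empty(A) -> (A=0 B=0)
Step 6: fill(A) -> (A=8 B=0)
Step 7: empty(A) -> (A=0 B=0)
Step 8: fill(B) -> (A=0 B=11)
Step 9: fill(A) -> (A=8 B=11)
Step 10: empty(A) -> (A=0 B=11)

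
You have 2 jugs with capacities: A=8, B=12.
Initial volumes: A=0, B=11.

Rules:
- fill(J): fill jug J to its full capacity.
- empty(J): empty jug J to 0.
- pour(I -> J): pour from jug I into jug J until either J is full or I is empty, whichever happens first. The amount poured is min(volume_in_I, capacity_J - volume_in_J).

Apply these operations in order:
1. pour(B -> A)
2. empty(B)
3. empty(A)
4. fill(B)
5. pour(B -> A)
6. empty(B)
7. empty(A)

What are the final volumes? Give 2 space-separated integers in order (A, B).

Step 1: pour(B -> A) -> (A=8 B=3)
Step 2: empty(B) -> (A=8 B=0)
Step 3: empty(A) -> (A=0 B=0)
Step 4: fill(B) -> (A=0 B=12)
Step 5: pour(B -> A) -> (A=8 B=4)
Step 6: empty(B) -> (A=8 B=0)
Step 7: empty(A) -> (A=0 B=0)

Answer: 0 0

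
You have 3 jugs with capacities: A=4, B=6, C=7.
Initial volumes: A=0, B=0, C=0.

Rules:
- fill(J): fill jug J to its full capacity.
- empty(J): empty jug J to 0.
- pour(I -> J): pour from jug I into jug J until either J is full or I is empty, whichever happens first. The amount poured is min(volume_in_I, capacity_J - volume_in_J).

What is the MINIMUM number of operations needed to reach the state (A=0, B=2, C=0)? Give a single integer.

Answer: 3

Derivation:
BFS from (A=0, B=0, C=0). One shortest path:
  1. fill(B) -> (A=0 B=6 C=0)
  2. pour(B -> A) -> (A=4 B=2 C=0)
  3. empty(A) -> (A=0 B=2 C=0)
Reached target in 3 moves.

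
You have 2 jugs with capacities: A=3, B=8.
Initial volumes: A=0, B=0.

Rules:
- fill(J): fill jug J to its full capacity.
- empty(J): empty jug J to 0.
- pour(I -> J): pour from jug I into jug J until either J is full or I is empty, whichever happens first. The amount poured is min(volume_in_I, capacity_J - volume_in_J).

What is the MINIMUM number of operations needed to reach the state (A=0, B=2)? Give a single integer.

Answer: 5

Derivation:
BFS from (A=0, B=0). One shortest path:
  1. fill(B) -> (A=0 B=8)
  2. pour(B -> A) -> (A=3 B=5)
  3. empty(A) -> (A=0 B=5)
  4. pour(B -> A) -> (A=3 B=2)
  5. empty(A) -> (A=0 B=2)
Reached target in 5 moves.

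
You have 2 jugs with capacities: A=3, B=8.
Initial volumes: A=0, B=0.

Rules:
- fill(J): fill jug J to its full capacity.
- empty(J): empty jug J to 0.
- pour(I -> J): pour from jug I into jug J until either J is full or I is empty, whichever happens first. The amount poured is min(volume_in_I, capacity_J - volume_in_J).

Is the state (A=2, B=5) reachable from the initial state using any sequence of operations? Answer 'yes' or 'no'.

Answer: no

Derivation:
BFS explored all 22 reachable states.
Reachable set includes: (0,0), (0,1), (0,2), (0,3), (0,4), (0,5), (0,6), (0,7), (0,8), (1,0), (1,8), (2,0) ...
Target (A=2, B=5) not in reachable set → no.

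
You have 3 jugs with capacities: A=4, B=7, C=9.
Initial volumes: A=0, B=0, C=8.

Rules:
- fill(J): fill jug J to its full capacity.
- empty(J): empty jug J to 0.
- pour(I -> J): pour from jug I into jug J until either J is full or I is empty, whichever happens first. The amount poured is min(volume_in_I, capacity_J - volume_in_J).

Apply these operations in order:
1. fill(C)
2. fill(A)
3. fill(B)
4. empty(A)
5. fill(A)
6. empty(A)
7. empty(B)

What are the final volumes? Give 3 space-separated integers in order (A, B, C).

Step 1: fill(C) -> (A=0 B=0 C=9)
Step 2: fill(A) -> (A=4 B=0 C=9)
Step 3: fill(B) -> (A=4 B=7 C=9)
Step 4: empty(A) -> (A=0 B=7 C=9)
Step 5: fill(A) -> (A=4 B=7 C=9)
Step 6: empty(A) -> (A=0 B=7 C=9)
Step 7: empty(B) -> (A=0 B=0 C=9)

Answer: 0 0 9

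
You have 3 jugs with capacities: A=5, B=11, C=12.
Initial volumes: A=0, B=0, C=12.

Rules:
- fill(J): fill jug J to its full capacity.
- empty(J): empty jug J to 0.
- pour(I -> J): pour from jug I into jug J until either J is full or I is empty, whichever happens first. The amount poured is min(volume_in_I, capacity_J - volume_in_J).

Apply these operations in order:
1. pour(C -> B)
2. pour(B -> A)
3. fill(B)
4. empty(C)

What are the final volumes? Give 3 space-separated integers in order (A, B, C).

Step 1: pour(C -> B) -> (A=0 B=11 C=1)
Step 2: pour(B -> A) -> (A=5 B=6 C=1)
Step 3: fill(B) -> (A=5 B=11 C=1)
Step 4: empty(C) -> (A=5 B=11 C=0)

Answer: 5 11 0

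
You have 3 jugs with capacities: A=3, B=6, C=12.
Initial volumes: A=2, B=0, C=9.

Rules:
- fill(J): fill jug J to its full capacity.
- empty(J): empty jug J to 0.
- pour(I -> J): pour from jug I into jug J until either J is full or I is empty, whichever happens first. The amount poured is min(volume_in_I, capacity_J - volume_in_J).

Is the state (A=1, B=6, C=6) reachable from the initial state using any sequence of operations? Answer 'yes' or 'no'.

BFS explored all 86 reachable states.
Reachable set includes: (0,0,0), (0,0,2), (0,0,3), (0,0,5), (0,0,6), (0,0,8), (0,0,9), (0,0,11), (0,0,12), (0,2,0), (0,2,3), (0,2,6) ...
Target (A=1, B=6, C=6) not in reachable set → no.

Answer: no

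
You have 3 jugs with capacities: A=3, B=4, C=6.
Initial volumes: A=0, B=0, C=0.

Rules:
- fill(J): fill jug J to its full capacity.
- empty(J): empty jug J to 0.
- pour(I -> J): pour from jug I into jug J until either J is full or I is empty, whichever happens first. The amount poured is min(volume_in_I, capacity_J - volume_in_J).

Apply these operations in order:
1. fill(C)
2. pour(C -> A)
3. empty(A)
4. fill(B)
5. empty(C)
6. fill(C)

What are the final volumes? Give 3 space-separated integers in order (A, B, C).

Answer: 0 4 6

Derivation:
Step 1: fill(C) -> (A=0 B=0 C=6)
Step 2: pour(C -> A) -> (A=3 B=0 C=3)
Step 3: empty(A) -> (A=0 B=0 C=3)
Step 4: fill(B) -> (A=0 B=4 C=3)
Step 5: empty(C) -> (A=0 B=4 C=0)
Step 6: fill(C) -> (A=0 B=4 C=6)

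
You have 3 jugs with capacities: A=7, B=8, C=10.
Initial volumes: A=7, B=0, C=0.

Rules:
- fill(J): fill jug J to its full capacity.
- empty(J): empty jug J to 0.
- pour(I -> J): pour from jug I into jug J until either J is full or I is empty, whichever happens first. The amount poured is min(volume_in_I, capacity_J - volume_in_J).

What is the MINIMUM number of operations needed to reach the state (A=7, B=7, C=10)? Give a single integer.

Answer: 3

Derivation:
BFS from (A=7, B=0, C=0). One shortest path:
  1. fill(C) -> (A=7 B=0 C=10)
  2. pour(A -> B) -> (A=0 B=7 C=10)
  3. fill(A) -> (A=7 B=7 C=10)
Reached target in 3 moves.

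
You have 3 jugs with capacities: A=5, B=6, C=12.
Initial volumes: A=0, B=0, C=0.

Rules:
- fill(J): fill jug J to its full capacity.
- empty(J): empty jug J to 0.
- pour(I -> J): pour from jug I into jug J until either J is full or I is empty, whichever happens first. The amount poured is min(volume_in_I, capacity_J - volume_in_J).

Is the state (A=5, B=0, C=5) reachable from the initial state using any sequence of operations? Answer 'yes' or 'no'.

Answer: yes

Derivation:
BFS from (A=0, B=0, C=0):
  1. fill(A) -> (A=5 B=0 C=0)
  2. pour(A -> C) -> (A=0 B=0 C=5)
  3. fill(A) -> (A=5 B=0 C=5)
Target reached → yes.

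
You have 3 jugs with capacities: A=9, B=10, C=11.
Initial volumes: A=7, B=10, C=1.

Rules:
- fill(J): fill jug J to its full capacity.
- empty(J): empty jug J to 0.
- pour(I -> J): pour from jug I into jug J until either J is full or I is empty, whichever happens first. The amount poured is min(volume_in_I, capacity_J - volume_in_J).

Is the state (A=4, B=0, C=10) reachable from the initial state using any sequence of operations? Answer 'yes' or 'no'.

Answer: yes

Derivation:
BFS from (A=7, B=10, C=1):
  1. pour(A -> C) -> (A=0 B=10 C=8)
  2. fill(A) -> (A=9 B=10 C=8)
  3. pour(A -> C) -> (A=6 B=10 C=11)
  4. empty(C) -> (A=6 B=10 C=0)
  5. pour(A -> C) -> (A=0 B=10 C=6)
  6. fill(A) -> (A=9 B=10 C=6)
  7. pour(A -> C) -> (A=4 B=10 C=11)
  8. empty(C) -> (A=4 B=10 C=0)
  9. pour(B -> C) -> (A=4 B=0 C=10)
Target reached → yes.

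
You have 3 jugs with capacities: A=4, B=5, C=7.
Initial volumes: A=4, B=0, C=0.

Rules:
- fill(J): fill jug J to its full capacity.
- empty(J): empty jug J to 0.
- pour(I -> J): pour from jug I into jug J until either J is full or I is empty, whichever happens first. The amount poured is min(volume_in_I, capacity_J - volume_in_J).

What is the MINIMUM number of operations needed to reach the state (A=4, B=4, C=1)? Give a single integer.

Answer: 4

Derivation:
BFS from (A=4, B=0, C=0). One shortest path:
  1. fill(B) -> (A=4 B=5 C=0)
  2. pour(B -> C) -> (A=4 B=0 C=5)
  3. pour(A -> B) -> (A=0 B=4 C=5)
  4. pour(C -> A) -> (A=4 B=4 C=1)
Reached target in 4 moves.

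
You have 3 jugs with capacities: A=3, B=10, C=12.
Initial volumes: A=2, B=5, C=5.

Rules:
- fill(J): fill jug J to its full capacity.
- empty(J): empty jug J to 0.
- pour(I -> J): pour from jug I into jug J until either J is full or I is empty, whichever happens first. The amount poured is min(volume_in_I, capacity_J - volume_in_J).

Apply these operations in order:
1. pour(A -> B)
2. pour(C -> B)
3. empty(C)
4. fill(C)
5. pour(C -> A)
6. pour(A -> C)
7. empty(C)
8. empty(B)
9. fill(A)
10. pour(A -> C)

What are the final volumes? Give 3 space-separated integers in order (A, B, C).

Step 1: pour(A -> B) -> (A=0 B=7 C=5)
Step 2: pour(C -> B) -> (A=0 B=10 C=2)
Step 3: empty(C) -> (A=0 B=10 C=0)
Step 4: fill(C) -> (A=0 B=10 C=12)
Step 5: pour(C -> A) -> (A=3 B=10 C=9)
Step 6: pour(A -> C) -> (A=0 B=10 C=12)
Step 7: empty(C) -> (A=0 B=10 C=0)
Step 8: empty(B) -> (A=0 B=0 C=0)
Step 9: fill(A) -> (A=3 B=0 C=0)
Step 10: pour(A -> C) -> (A=0 B=0 C=3)

Answer: 0 0 3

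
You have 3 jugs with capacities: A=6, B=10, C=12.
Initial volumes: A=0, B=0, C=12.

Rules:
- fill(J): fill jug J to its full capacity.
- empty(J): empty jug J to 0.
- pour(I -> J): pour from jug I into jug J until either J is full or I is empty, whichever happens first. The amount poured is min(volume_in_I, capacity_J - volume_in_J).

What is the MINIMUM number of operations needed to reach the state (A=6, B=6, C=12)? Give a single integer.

Answer: 3

Derivation:
BFS from (A=0, B=0, C=12). One shortest path:
  1. fill(A) -> (A=6 B=0 C=12)
  2. pour(A -> B) -> (A=0 B=6 C=12)
  3. fill(A) -> (A=6 B=6 C=12)
Reached target in 3 moves.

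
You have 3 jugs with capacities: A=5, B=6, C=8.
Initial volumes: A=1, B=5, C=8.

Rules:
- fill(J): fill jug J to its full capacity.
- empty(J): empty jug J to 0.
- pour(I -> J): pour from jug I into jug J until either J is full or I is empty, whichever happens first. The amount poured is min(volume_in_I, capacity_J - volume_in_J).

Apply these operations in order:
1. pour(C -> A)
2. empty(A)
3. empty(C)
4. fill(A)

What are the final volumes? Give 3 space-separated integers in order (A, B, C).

Step 1: pour(C -> A) -> (A=5 B=5 C=4)
Step 2: empty(A) -> (A=0 B=5 C=4)
Step 3: empty(C) -> (A=0 B=5 C=0)
Step 4: fill(A) -> (A=5 B=5 C=0)

Answer: 5 5 0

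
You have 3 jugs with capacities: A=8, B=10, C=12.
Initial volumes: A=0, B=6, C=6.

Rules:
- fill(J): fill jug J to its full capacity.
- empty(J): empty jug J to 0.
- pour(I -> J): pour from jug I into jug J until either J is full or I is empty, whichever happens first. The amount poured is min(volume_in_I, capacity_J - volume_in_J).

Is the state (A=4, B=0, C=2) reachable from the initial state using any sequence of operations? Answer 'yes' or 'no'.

BFS from (A=0, B=6, C=6):
  1. fill(B) -> (A=0 B=10 C=6)
  2. pour(B -> C) -> (A=0 B=4 C=12)
  3. pour(B -> A) -> (A=4 B=0 C=12)
  4. pour(C -> B) -> (A=4 B=10 C=2)
  5. empty(B) -> (A=4 B=0 C=2)
Target reached → yes.

Answer: yes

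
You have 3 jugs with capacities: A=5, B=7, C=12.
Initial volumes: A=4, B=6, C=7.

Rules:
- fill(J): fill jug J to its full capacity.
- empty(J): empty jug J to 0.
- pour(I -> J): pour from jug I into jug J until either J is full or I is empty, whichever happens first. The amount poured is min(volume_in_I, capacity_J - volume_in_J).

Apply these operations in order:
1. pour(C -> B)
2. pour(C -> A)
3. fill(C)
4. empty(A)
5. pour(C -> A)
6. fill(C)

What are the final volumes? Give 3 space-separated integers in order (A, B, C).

Answer: 5 7 12

Derivation:
Step 1: pour(C -> B) -> (A=4 B=7 C=6)
Step 2: pour(C -> A) -> (A=5 B=7 C=5)
Step 3: fill(C) -> (A=5 B=7 C=12)
Step 4: empty(A) -> (A=0 B=7 C=12)
Step 5: pour(C -> A) -> (A=5 B=7 C=7)
Step 6: fill(C) -> (A=5 B=7 C=12)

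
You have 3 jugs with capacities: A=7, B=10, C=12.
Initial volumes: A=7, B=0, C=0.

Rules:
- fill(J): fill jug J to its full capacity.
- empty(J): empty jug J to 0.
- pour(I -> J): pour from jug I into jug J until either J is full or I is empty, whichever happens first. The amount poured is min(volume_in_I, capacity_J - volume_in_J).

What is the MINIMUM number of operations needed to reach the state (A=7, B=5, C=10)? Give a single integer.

Answer: 7

Derivation:
BFS from (A=7, B=0, C=0). One shortest path:
  1. empty(A) -> (A=0 B=0 C=0)
  2. fill(C) -> (A=0 B=0 C=12)
  3. pour(C -> B) -> (A=0 B=10 C=2)
  4. pour(C -> A) -> (A=2 B=10 C=0)
  5. pour(B -> C) -> (A=2 B=0 C=10)
  6. fill(B) -> (A=2 B=10 C=10)
  7. pour(B -> A) -> (A=7 B=5 C=10)
Reached target in 7 moves.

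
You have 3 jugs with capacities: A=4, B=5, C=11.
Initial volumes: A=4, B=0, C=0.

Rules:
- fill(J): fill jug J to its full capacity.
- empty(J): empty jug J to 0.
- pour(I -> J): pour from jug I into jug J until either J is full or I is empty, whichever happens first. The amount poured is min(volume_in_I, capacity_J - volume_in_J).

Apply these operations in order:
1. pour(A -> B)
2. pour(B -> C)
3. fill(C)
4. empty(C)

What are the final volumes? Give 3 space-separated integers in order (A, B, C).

Step 1: pour(A -> B) -> (A=0 B=4 C=0)
Step 2: pour(B -> C) -> (A=0 B=0 C=4)
Step 3: fill(C) -> (A=0 B=0 C=11)
Step 4: empty(C) -> (A=0 B=0 C=0)

Answer: 0 0 0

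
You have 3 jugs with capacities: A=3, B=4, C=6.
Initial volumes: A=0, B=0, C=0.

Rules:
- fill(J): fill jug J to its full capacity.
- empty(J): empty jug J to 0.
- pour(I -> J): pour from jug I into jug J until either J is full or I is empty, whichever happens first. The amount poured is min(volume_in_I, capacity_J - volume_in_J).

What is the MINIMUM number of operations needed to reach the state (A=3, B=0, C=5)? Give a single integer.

Answer: 5

Derivation:
BFS from (A=0, B=0, C=0). One shortest path:
  1. fill(B) -> (A=0 B=4 C=0)
  2. pour(B -> A) -> (A=3 B=1 C=0)
  3. pour(B -> C) -> (A=3 B=0 C=1)
  4. fill(B) -> (A=3 B=4 C=1)
  5. pour(B -> C) -> (A=3 B=0 C=5)
Reached target in 5 moves.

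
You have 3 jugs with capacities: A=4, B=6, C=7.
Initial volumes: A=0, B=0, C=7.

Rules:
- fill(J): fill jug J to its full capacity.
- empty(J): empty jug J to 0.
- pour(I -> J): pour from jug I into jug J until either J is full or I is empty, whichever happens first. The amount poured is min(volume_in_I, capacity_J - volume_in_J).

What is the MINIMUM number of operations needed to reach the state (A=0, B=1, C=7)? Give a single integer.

BFS from (A=0, B=0, C=7). One shortest path:
  1. pour(C -> B) -> (A=0 B=6 C=1)
  2. empty(B) -> (A=0 B=0 C=1)
  3. pour(C -> B) -> (A=0 B=1 C=0)
  4. fill(C) -> (A=0 B=1 C=7)
Reached target in 4 moves.

Answer: 4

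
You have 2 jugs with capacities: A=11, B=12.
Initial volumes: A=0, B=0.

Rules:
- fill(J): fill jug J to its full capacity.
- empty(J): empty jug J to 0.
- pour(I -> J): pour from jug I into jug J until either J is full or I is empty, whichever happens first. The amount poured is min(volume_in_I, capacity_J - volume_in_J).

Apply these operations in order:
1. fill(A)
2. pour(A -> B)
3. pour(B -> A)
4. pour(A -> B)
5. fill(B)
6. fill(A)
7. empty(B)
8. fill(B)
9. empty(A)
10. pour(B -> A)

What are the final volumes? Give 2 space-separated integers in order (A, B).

Answer: 11 1

Derivation:
Step 1: fill(A) -> (A=11 B=0)
Step 2: pour(A -> B) -> (A=0 B=11)
Step 3: pour(B -> A) -> (A=11 B=0)
Step 4: pour(A -> B) -> (A=0 B=11)
Step 5: fill(B) -> (A=0 B=12)
Step 6: fill(A) -> (A=11 B=12)
Step 7: empty(B) -> (A=11 B=0)
Step 8: fill(B) -> (A=11 B=12)
Step 9: empty(A) -> (A=0 B=12)
Step 10: pour(B -> A) -> (A=11 B=1)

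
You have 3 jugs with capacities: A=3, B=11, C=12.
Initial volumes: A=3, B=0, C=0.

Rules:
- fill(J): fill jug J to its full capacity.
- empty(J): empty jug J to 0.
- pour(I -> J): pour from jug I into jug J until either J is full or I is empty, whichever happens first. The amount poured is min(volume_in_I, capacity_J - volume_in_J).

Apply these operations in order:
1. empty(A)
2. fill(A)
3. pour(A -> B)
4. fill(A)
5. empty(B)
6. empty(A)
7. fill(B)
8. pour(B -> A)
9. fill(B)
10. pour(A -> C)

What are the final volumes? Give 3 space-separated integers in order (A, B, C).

Answer: 0 11 3

Derivation:
Step 1: empty(A) -> (A=0 B=0 C=0)
Step 2: fill(A) -> (A=3 B=0 C=0)
Step 3: pour(A -> B) -> (A=0 B=3 C=0)
Step 4: fill(A) -> (A=3 B=3 C=0)
Step 5: empty(B) -> (A=3 B=0 C=0)
Step 6: empty(A) -> (A=0 B=0 C=0)
Step 7: fill(B) -> (A=0 B=11 C=0)
Step 8: pour(B -> A) -> (A=3 B=8 C=0)
Step 9: fill(B) -> (A=3 B=11 C=0)
Step 10: pour(A -> C) -> (A=0 B=11 C=3)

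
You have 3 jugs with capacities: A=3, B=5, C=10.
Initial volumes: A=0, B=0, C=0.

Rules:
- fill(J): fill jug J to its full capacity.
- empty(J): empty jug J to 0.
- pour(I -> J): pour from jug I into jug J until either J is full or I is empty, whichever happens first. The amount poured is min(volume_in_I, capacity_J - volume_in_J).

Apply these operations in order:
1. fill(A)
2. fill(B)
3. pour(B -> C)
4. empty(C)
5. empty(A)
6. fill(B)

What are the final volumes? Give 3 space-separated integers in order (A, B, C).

Answer: 0 5 0

Derivation:
Step 1: fill(A) -> (A=3 B=0 C=0)
Step 2: fill(B) -> (A=3 B=5 C=0)
Step 3: pour(B -> C) -> (A=3 B=0 C=5)
Step 4: empty(C) -> (A=3 B=0 C=0)
Step 5: empty(A) -> (A=0 B=0 C=0)
Step 6: fill(B) -> (A=0 B=5 C=0)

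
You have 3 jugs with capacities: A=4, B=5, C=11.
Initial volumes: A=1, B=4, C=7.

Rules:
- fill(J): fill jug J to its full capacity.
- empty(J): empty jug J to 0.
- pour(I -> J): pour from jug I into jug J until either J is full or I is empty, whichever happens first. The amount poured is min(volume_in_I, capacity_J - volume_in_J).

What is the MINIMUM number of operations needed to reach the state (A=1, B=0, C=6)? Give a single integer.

BFS from (A=1, B=4, C=7). One shortest path:
  1. pour(C -> B) -> (A=1 B=5 C=6)
  2. empty(B) -> (A=1 B=0 C=6)
Reached target in 2 moves.

Answer: 2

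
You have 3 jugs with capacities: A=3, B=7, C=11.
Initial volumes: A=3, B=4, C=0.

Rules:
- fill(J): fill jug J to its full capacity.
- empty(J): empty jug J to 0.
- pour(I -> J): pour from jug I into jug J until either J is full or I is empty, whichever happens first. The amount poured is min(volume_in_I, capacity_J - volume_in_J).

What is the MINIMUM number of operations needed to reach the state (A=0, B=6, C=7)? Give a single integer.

BFS from (A=3, B=4, C=0). One shortest path:
  1. fill(B) -> (A=3 B=7 C=0)
  2. pour(B -> C) -> (A=3 B=0 C=7)
  3. pour(A -> B) -> (A=0 B=3 C=7)
  4. fill(A) -> (A=3 B=3 C=7)
  5. pour(A -> B) -> (A=0 B=6 C=7)
Reached target in 5 moves.

Answer: 5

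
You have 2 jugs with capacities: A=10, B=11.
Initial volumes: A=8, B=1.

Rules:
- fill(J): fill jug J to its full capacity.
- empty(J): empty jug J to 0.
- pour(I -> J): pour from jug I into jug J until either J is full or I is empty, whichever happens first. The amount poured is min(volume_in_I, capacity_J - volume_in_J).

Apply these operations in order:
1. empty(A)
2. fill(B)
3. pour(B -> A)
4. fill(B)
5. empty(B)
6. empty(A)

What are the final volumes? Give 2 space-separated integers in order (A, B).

Step 1: empty(A) -> (A=0 B=1)
Step 2: fill(B) -> (A=0 B=11)
Step 3: pour(B -> A) -> (A=10 B=1)
Step 4: fill(B) -> (A=10 B=11)
Step 5: empty(B) -> (A=10 B=0)
Step 6: empty(A) -> (A=0 B=0)

Answer: 0 0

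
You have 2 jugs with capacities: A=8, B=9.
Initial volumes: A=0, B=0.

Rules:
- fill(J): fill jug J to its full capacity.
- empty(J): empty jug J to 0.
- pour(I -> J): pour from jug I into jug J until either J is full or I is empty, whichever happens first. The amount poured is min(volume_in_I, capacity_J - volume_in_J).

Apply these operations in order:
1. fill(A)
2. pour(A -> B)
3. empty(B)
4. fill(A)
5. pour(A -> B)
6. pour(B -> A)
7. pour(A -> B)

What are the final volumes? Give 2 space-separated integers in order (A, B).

Step 1: fill(A) -> (A=8 B=0)
Step 2: pour(A -> B) -> (A=0 B=8)
Step 3: empty(B) -> (A=0 B=0)
Step 4: fill(A) -> (A=8 B=0)
Step 5: pour(A -> B) -> (A=0 B=8)
Step 6: pour(B -> A) -> (A=8 B=0)
Step 7: pour(A -> B) -> (A=0 B=8)

Answer: 0 8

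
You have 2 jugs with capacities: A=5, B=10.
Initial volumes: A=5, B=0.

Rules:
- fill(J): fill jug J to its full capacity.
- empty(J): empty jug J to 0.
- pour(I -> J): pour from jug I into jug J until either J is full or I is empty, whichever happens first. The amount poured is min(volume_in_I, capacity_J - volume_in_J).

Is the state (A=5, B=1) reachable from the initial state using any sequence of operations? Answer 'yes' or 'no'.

Answer: no

Derivation:
BFS explored all 6 reachable states.
Reachable set includes: (0,0), (0,5), (0,10), (5,0), (5,5), (5,10)
Target (A=5, B=1) not in reachable set → no.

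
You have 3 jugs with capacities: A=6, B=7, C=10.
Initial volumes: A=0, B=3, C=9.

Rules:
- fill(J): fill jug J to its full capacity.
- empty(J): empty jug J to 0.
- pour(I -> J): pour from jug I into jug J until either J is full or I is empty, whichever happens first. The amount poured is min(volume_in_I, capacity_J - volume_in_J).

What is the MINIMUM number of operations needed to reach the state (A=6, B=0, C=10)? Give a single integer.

Answer: 3

Derivation:
BFS from (A=0, B=3, C=9). One shortest path:
  1. fill(A) -> (A=6 B=3 C=9)
  2. empty(B) -> (A=6 B=0 C=9)
  3. fill(C) -> (A=6 B=0 C=10)
Reached target in 3 moves.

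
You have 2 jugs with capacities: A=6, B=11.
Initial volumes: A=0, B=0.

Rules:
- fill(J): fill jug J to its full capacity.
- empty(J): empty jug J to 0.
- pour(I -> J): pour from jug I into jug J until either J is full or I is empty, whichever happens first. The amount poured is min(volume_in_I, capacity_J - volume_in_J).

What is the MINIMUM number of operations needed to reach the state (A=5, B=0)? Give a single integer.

Answer: 4

Derivation:
BFS from (A=0, B=0). One shortest path:
  1. fill(B) -> (A=0 B=11)
  2. pour(B -> A) -> (A=6 B=5)
  3. empty(A) -> (A=0 B=5)
  4. pour(B -> A) -> (A=5 B=0)
Reached target in 4 moves.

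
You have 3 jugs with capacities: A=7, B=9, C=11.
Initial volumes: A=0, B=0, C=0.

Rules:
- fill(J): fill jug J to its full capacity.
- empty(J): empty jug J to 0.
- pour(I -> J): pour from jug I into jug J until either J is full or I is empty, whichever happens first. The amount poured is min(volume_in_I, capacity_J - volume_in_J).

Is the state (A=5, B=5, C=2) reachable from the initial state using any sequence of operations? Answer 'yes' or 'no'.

BFS explored all 480 reachable states.
Reachable set includes: (0,0,0), (0,0,1), (0,0,2), (0,0,3), (0,0,4), (0,0,5), (0,0,6), (0,0,7), (0,0,8), (0,0,9), (0,0,10), (0,0,11) ...
Target (A=5, B=5, C=2) not in reachable set → no.

Answer: no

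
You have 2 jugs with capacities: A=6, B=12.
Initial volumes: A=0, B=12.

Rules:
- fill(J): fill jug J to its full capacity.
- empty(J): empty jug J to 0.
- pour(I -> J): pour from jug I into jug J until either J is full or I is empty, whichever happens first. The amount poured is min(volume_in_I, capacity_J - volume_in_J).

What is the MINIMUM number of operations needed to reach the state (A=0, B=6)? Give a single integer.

BFS from (A=0, B=12). One shortest path:
  1. pour(B -> A) -> (A=6 B=6)
  2. empty(A) -> (A=0 B=6)
Reached target in 2 moves.

Answer: 2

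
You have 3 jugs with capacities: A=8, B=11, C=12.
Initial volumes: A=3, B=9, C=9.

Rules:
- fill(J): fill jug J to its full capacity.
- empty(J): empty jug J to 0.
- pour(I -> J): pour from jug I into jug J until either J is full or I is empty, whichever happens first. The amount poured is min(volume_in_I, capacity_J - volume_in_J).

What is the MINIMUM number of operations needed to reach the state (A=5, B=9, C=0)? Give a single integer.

Answer: 3

Derivation:
BFS from (A=3, B=9, C=9). One shortest path:
  1. fill(A) -> (A=8 B=9 C=9)
  2. pour(A -> C) -> (A=5 B=9 C=12)
  3. empty(C) -> (A=5 B=9 C=0)
Reached target in 3 moves.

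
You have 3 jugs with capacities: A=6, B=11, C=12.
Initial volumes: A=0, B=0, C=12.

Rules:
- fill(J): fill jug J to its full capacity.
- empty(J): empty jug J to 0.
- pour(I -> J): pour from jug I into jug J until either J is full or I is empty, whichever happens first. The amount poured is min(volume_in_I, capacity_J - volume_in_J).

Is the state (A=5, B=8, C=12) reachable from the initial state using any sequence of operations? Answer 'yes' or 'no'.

Answer: yes

Derivation:
BFS from (A=0, B=0, C=12):
  1. pour(C -> B) -> (A=0 B=11 C=1)
  2. empty(B) -> (A=0 B=0 C=1)
  3. pour(C -> B) -> (A=0 B=1 C=0)
  4. fill(C) -> (A=0 B=1 C=12)
  5. pour(C -> B) -> (A=0 B=11 C=2)
  6. pour(B -> A) -> (A=6 B=5 C=2)
  7. pour(A -> C) -> (A=0 B=5 C=8)
  8. pour(B -> A) -> (A=5 B=0 C=8)
  9. pour(C -> B) -> (A=5 B=8 C=0)
  10. fill(C) -> (A=5 B=8 C=12)
Target reached → yes.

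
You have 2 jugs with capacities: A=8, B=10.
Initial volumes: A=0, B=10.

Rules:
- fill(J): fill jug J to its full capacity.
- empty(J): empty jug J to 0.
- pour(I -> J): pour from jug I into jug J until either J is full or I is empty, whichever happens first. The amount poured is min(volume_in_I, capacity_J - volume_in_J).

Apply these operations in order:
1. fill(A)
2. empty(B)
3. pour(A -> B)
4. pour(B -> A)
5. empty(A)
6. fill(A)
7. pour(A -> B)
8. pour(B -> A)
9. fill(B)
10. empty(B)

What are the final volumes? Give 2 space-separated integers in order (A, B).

Answer: 8 0

Derivation:
Step 1: fill(A) -> (A=8 B=10)
Step 2: empty(B) -> (A=8 B=0)
Step 3: pour(A -> B) -> (A=0 B=8)
Step 4: pour(B -> A) -> (A=8 B=0)
Step 5: empty(A) -> (A=0 B=0)
Step 6: fill(A) -> (A=8 B=0)
Step 7: pour(A -> B) -> (A=0 B=8)
Step 8: pour(B -> A) -> (A=8 B=0)
Step 9: fill(B) -> (A=8 B=10)
Step 10: empty(B) -> (A=8 B=0)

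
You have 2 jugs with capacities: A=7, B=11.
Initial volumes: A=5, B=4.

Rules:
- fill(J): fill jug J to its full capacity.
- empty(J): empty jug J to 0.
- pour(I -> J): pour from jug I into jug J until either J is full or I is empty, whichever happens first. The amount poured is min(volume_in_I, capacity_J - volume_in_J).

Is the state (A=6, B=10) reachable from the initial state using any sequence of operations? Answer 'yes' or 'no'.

BFS explored all 37 reachable states.
Reachable set includes: (0,0), (0,1), (0,2), (0,3), (0,4), (0,5), (0,6), (0,7), (0,8), (0,9), (0,10), (0,11) ...
Target (A=6, B=10) not in reachable set → no.

Answer: no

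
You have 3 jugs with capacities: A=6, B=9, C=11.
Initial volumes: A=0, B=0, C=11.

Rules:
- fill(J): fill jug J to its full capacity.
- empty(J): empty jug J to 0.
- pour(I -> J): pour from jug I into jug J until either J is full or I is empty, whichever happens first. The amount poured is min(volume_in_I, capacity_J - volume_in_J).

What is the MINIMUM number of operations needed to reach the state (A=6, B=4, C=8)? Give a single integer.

BFS from (A=0, B=0, C=11). One shortest path:
  1. fill(B) -> (A=0 B=9 C=11)
  2. empty(C) -> (A=0 B=9 C=0)
  3. pour(B -> A) -> (A=6 B=3 C=0)
  4. pour(A -> C) -> (A=0 B=3 C=6)
  5. pour(B -> A) -> (A=3 B=0 C=6)
  6. fill(B) -> (A=3 B=9 C=6)
  7. pour(B -> C) -> (A=3 B=4 C=11)
  8. pour(C -> A) -> (A=6 B=4 C=8)
Reached target in 8 moves.

Answer: 8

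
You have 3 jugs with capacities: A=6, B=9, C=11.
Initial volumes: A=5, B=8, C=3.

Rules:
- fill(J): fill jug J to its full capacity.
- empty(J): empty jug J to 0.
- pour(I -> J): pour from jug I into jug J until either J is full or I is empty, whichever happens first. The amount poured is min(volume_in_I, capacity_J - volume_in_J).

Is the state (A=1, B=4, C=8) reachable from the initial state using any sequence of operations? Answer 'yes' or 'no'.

Answer: no

Derivation:
BFS explored all 441 reachable states.
Reachable set includes: (0,0,0), (0,0,1), (0,0,2), (0,0,3), (0,0,4), (0,0,5), (0,0,6), (0,0,7), (0,0,8), (0,0,9), (0,0,10), (0,0,11) ...
Target (A=1, B=4, C=8) not in reachable set → no.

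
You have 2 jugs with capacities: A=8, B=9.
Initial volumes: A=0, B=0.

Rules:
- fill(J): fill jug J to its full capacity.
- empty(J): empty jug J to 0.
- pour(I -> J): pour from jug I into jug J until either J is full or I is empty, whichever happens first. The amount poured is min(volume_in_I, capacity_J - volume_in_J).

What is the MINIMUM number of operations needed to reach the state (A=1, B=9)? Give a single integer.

BFS from (A=0, B=0). One shortest path:
  1. fill(B) -> (A=0 B=9)
  2. pour(B -> A) -> (A=8 B=1)
  3. empty(A) -> (A=0 B=1)
  4. pour(B -> A) -> (A=1 B=0)
  5. fill(B) -> (A=1 B=9)
Reached target in 5 moves.

Answer: 5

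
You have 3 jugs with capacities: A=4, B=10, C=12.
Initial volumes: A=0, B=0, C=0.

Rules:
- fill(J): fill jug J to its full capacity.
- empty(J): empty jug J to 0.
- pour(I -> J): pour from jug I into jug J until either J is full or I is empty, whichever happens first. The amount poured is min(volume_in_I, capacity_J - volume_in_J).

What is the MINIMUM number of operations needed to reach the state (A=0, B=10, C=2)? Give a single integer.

BFS from (A=0, B=0, C=0). One shortest path:
  1. fill(C) -> (A=0 B=0 C=12)
  2. pour(C -> B) -> (A=0 B=10 C=2)
Reached target in 2 moves.

Answer: 2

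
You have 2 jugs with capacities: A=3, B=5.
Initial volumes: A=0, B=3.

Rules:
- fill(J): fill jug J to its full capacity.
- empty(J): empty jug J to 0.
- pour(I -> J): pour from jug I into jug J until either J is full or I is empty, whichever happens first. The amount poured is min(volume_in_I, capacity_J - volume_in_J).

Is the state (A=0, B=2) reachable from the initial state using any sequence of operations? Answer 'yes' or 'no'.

BFS from (A=0, B=3):
  1. fill(B) -> (A=0 B=5)
  2. pour(B -> A) -> (A=3 B=2)
  3. empty(A) -> (A=0 B=2)
Target reached → yes.

Answer: yes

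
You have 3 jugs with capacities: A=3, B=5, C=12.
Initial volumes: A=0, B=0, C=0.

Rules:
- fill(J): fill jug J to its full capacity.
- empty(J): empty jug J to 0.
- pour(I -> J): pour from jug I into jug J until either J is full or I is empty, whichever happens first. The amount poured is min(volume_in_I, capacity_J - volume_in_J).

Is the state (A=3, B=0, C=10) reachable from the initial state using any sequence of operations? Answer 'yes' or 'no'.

Answer: yes

Derivation:
BFS from (A=0, B=0, C=0):
  1. fill(A) -> (A=3 B=0 C=0)
  2. fill(B) -> (A=3 B=5 C=0)
  3. pour(B -> C) -> (A=3 B=0 C=5)
  4. fill(B) -> (A=3 B=5 C=5)
  5. pour(B -> C) -> (A=3 B=0 C=10)
Target reached → yes.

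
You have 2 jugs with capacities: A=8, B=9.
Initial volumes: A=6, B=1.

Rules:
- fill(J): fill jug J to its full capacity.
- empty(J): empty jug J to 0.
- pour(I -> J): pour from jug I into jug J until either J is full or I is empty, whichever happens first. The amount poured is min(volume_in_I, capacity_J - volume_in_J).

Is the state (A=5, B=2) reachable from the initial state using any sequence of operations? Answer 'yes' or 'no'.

BFS explored all 35 reachable states.
Reachable set includes: (0,0), (0,1), (0,2), (0,3), (0,4), (0,5), (0,6), (0,7), (0,8), (0,9), (1,0), (1,9) ...
Target (A=5, B=2) not in reachable set → no.

Answer: no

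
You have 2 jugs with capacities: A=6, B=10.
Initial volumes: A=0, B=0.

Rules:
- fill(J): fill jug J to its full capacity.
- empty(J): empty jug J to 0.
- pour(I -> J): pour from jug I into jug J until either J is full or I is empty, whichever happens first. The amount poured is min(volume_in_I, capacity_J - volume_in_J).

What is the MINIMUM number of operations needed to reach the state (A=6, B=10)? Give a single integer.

BFS from (A=0, B=0). One shortest path:
  1. fill(A) -> (A=6 B=0)
  2. fill(B) -> (A=6 B=10)
Reached target in 2 moves.

Answer: 2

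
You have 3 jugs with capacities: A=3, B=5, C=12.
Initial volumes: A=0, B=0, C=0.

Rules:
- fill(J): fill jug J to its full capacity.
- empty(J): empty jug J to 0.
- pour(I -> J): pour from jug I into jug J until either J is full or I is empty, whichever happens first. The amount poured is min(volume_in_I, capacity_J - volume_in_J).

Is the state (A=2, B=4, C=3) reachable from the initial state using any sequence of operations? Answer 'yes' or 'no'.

Answer: no

Derivation:
BFS explored all 224 reachable states.
Reachable set includes: (0,0,0), (0,0,1), (0,0,2), (0,0,3), (0,0,4), (0,0,5), (0,0,6), (0,0,7), (0,0,8), (0,0,9), (0,0,10), (0,0,11) ...
Target (A=2, B=4, C=3) not in reachable set → no.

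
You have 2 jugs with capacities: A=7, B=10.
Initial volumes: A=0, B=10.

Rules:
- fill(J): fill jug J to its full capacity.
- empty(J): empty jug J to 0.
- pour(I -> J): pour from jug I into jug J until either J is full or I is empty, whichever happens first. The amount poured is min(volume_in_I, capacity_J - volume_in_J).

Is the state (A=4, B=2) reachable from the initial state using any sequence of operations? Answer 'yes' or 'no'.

Answer: no

Derivation:
BFS explored all 34 reachable states.
Reachable set includes: (0,0), (0,1), (0,2), (0,3), (0,4), (0,5), (0,6), (0,7), (0,8), (0,9), (0,10), (1,0) ...
Target (A=4, B=2) not in reachable set → no.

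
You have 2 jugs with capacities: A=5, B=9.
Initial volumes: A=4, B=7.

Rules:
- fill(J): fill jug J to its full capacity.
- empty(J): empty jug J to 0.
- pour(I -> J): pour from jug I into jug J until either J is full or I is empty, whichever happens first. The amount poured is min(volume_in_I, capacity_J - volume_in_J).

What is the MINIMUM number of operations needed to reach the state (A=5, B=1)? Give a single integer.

BFS from (A=4, B=7). One shortest path:
  1. pour(B -> A) -> (A=5 B=6)
  2. empty(A) -> (A=0 B=6)
  3. pour(B -> A) -> (A=5 B=1)
Reached target in 3 moves.

Answer: 3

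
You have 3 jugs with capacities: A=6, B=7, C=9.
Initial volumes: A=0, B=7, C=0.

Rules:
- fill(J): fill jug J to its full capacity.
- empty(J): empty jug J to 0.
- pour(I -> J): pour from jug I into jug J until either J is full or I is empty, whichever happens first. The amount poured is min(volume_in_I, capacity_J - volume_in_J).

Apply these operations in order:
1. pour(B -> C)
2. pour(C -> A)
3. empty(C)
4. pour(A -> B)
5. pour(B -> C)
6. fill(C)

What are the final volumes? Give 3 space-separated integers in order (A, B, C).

Step 1: pour(B -> C) -> (A=0 B=0 C=7)
Step 2: pour(C -> A) -> (A=6 B=0 C=1)
Step 3: empty(C) -> (A=6 B=0 C=0)
Step 4: pour(A -> B) -> (A=0 B=6 C=0)
Step 5: pour(B -> C) -> (A=0 B=0 C=6)
Step 6: fill(C) -> (A=0 B=0 C=9)

Answer: 0 0 9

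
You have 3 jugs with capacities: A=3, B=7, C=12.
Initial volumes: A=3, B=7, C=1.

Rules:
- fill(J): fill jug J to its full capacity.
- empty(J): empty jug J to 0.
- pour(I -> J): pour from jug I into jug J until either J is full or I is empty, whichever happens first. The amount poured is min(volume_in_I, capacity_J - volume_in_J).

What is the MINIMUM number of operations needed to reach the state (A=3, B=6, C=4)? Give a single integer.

Answer: 6

Derivation:
BFS from (A=3, B=7, C=1). One shortest path:
  1. empty(C) -> (A=3 B=7 C=0)
  2. pour(B -> C) -> (A=3 B=0 C=7)
  3. pour(A -> B) -> (A=0 B=3 C=7)
  4. fill(A) -> (A=3 B=3 C=7)
  5. pour(A -> B) -> (A=0 B=6 C=7)
  6. pour(C -> A) -> (A=3 B=6 C=4)
Reached target in 6 moves.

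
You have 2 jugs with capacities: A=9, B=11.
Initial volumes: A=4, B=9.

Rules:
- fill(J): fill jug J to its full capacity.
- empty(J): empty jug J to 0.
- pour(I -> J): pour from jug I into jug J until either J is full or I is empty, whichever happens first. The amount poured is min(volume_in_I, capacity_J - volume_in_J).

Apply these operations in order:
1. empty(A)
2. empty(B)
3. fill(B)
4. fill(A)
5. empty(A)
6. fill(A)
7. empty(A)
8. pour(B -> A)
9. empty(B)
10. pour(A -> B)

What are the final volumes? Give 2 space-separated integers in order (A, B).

Answer: 0 9

Derivation:
Step 1: empty(A) -> (A=0 B=9)
Step 2: empty(B) -> (A=0 B=0)
Step 3: fill(B) -> (A=0 B=11)
Step 4: fill(A) -> (A=9 B=11)
Step 5: empty(A) -> (A=0 B=11)
Step 6: fill(A) -> (A=9 B=11)
Step 7: empty(A) -> (A=0 B=11)
Step 8: pour(B -> A) -> (A=9 B=2)
Step 9: empty(B) -> (A=9 B=0)
Step 10: pour(A -> B) -> (A=0 B=9)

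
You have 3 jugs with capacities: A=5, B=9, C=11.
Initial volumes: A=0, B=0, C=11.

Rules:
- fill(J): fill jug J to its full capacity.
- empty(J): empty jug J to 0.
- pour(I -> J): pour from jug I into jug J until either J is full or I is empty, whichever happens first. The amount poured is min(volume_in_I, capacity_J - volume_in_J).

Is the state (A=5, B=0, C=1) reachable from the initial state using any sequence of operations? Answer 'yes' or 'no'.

Answer: yes

Derivation:
BFS from (A=0, B=0, C=11):
  1. pour(C -> A) -> (A=5 B=0 C=6)
  2. empty(A) -> (A=0 B=0 C=6)
  3. pour(C -> A) -> (A=5 B=0 C=1)
Target reached → yes.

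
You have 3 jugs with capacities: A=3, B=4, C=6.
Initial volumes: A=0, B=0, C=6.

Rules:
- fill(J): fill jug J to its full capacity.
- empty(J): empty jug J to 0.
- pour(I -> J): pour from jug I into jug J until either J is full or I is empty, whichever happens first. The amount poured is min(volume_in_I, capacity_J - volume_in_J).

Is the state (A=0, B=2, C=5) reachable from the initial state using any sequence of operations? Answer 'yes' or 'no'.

Answer: yes

Derivation:
BFS from (A=0, B=0, C=6):
  1. fill(B) -> (A=0 B=4 C=6)
  2. pour(B -> A) -> (A=3 B=1 C=6)
  3. empty(A) -> (A=0 B=1 C=6)
  4. pour(B -> A) -> (A=1 B=0 C=6)
  5. pour(C -> B) -> (A=1 B=4 C=2)
  6. pour(B -> A) -> (A=3 B=2 C=2)
  7. pour(A -> C) -> (A=0 B=2 C=5)
Target reached → yes.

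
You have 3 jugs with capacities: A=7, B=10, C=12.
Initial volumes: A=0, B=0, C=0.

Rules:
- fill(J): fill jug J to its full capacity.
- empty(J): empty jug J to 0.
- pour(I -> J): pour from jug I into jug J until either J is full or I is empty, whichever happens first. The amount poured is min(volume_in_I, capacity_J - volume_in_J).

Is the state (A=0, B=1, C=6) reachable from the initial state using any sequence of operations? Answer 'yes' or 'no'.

Answer: yes

Derivation:
BFS from (A=0, B=0, C=0):
  1. fill(A) -> (A=7 B=0 C=0)
  2. pour(A -> B) -> (A=0 B=7 C=0)
  3. fill(A) -> (A=7 B=7 C=0)
  4. pour(A -> B) -> (A=4 B=10 C=0)
  5. pour(B -> C) -> (A=4 B=0 C=10)
  6. pour(A -> B) -> (A=0 B=4 C=10)
  7. pour(C -> A) -> (A=7 B=4 C=3)
  8. pour(A -> B) -> (A=1 B=10 C=3)
  9. pour(B -> C) -> (A=1 B=1 C=12)
  10. pour(C -> A) -> (A=7 B=1 C=6)
  11. empty(A) -> (A=0 B=1 C=6)
Target reached → yes.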